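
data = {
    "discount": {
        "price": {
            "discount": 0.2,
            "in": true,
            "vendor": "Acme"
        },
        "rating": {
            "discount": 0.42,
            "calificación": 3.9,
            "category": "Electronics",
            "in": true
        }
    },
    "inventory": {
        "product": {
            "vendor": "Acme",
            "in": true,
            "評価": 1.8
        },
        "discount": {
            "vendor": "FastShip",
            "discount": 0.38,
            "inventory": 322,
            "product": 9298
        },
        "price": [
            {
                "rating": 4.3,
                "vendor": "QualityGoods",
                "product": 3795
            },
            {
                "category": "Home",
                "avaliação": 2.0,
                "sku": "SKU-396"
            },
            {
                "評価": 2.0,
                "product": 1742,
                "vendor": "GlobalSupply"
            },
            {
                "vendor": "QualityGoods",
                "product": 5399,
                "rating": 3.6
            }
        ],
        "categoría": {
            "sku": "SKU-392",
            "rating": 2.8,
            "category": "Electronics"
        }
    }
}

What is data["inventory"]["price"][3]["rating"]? 3.6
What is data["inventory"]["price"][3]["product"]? 5399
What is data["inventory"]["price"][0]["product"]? 3795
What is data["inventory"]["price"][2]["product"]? 1742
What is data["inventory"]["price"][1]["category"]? "Home"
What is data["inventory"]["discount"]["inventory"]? 322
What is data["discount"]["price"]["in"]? True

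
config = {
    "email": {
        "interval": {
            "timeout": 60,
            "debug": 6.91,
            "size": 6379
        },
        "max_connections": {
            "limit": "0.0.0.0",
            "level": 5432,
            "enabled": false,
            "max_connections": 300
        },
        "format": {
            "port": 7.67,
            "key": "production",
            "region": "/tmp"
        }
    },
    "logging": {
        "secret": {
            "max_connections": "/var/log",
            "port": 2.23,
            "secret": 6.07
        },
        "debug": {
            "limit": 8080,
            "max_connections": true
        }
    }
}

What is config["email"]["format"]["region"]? "/tmp"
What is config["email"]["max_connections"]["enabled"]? False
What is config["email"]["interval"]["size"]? 6379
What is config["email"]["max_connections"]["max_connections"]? 300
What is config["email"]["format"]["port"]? 7.67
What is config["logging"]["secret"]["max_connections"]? "/var/log"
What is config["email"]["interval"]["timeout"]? 60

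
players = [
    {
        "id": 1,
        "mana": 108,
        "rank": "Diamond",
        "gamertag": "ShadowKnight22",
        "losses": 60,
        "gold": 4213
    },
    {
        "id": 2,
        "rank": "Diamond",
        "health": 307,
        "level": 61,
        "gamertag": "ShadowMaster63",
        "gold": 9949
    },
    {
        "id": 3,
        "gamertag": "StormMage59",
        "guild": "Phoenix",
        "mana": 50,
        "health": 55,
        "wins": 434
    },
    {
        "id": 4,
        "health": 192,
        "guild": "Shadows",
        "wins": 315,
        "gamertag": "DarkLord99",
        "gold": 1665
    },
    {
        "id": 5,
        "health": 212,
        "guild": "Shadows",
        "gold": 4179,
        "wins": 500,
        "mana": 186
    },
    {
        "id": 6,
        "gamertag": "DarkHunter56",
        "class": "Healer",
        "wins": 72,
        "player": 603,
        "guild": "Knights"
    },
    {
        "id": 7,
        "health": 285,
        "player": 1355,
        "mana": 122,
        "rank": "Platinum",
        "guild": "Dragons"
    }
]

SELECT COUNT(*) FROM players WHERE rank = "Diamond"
2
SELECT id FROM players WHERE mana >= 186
[5]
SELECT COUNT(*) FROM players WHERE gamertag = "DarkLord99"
1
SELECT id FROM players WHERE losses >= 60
[1]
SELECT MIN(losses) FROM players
60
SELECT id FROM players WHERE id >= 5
[5, 6, 7]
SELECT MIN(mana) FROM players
50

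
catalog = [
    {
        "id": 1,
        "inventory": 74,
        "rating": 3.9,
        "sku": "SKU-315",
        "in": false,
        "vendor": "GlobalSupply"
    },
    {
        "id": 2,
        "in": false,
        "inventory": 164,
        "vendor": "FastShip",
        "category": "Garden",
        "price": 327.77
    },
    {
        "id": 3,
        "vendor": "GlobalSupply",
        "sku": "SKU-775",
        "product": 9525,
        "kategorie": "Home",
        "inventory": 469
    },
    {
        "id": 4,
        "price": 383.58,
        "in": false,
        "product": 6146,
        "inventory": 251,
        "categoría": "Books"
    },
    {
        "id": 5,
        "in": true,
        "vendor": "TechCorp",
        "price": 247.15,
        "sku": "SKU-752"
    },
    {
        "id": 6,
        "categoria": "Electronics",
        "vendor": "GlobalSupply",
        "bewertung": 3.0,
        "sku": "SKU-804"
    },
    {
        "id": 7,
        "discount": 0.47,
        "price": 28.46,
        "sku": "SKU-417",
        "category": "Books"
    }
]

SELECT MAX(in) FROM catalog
True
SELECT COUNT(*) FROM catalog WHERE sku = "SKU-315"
1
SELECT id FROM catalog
[1, 2, 3, 4, 5, 6, 7]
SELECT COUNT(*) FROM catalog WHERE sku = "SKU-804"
1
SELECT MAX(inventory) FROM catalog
469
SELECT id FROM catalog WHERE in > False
[5]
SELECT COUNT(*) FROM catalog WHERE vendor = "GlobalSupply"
3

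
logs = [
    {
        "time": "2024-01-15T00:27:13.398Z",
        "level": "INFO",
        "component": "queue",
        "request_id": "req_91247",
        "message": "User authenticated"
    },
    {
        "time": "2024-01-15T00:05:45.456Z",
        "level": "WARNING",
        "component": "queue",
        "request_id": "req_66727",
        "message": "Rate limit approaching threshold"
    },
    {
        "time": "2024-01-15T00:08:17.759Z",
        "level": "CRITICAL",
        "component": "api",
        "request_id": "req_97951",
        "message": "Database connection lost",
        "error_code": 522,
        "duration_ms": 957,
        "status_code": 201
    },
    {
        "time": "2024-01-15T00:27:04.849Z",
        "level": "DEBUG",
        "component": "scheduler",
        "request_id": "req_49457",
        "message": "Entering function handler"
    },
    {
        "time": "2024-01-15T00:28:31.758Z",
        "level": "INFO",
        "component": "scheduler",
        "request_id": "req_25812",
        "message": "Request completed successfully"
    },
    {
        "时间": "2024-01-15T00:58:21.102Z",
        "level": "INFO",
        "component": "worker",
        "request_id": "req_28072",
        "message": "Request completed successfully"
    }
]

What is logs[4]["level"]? "INFO"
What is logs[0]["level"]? "INFO"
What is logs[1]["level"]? "WARNING"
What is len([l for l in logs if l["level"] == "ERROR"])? 0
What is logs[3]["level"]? "DEBUG"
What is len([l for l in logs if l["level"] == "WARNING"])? 1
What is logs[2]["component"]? "api"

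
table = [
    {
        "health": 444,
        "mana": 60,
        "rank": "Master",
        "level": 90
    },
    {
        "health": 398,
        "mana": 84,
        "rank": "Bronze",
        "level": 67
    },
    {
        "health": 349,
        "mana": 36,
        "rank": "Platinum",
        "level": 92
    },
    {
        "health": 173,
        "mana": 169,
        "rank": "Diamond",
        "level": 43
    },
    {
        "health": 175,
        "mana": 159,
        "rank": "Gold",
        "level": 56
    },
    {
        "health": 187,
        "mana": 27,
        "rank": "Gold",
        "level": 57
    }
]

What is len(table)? 6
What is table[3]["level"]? 43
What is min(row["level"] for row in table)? 43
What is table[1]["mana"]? 84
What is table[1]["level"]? 67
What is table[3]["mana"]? 169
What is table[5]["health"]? 187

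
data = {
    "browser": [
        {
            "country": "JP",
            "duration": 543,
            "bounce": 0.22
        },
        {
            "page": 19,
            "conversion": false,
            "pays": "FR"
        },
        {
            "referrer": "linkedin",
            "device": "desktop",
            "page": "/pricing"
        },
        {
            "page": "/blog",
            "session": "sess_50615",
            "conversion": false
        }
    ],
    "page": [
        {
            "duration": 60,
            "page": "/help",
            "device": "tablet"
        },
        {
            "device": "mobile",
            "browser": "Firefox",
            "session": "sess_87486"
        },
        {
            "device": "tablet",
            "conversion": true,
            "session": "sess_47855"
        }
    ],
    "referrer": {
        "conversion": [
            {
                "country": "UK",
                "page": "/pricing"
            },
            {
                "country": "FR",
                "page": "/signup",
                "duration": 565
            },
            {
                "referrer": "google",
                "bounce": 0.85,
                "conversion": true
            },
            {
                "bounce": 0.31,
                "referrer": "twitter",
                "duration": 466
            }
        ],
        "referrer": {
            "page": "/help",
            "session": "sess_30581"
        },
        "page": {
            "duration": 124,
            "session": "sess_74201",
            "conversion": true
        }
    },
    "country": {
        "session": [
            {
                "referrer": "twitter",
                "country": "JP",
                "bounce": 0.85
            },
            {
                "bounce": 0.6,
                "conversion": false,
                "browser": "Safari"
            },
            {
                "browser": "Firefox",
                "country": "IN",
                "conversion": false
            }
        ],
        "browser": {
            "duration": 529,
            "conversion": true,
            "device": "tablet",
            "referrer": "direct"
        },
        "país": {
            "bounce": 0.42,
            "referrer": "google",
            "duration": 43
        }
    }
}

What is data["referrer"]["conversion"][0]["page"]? "/pricing"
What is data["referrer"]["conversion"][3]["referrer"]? "twitter"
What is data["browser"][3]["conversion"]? False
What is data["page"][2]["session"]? "sess_47855"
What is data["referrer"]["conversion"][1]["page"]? "/signup"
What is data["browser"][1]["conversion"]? False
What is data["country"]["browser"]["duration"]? 529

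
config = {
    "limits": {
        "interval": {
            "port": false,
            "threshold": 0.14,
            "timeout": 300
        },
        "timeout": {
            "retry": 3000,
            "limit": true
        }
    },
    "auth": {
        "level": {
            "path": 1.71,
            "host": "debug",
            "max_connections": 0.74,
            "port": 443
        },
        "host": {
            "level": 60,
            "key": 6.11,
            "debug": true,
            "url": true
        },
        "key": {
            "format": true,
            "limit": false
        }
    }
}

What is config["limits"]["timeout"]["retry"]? 3000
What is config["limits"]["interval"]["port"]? False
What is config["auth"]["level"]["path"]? 1.71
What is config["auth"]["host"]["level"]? 60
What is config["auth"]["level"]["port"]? 443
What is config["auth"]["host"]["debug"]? True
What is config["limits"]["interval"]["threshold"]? 0.14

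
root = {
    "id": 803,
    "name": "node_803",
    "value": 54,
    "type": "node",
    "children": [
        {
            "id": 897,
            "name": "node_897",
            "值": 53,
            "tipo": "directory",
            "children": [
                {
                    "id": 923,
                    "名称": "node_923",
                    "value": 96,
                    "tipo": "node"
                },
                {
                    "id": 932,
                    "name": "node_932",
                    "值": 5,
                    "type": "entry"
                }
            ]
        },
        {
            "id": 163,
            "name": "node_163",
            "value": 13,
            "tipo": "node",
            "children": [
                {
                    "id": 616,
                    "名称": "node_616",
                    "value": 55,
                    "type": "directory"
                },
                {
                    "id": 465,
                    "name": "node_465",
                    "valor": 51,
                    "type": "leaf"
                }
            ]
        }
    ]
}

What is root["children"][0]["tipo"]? "directory"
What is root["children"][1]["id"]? 163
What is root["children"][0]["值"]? 53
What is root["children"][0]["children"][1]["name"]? "node_932"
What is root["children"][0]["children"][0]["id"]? 923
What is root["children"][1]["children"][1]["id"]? 465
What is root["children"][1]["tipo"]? "node"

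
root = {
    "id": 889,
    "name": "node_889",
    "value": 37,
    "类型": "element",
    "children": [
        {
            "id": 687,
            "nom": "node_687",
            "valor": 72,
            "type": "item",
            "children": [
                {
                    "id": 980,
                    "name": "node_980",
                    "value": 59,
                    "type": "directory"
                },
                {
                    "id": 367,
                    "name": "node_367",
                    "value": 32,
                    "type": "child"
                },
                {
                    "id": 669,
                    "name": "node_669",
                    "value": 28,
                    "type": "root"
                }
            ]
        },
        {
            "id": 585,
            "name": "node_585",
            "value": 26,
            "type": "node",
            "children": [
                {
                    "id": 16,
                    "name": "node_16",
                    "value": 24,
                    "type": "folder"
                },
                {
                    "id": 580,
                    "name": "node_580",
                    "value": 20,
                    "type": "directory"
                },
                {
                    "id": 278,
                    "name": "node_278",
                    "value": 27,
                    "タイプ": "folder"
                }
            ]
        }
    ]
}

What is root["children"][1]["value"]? 26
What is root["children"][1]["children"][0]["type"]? "folder"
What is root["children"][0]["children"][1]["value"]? 32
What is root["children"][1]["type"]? "node"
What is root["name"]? "node_889"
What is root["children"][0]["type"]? "item"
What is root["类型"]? "element"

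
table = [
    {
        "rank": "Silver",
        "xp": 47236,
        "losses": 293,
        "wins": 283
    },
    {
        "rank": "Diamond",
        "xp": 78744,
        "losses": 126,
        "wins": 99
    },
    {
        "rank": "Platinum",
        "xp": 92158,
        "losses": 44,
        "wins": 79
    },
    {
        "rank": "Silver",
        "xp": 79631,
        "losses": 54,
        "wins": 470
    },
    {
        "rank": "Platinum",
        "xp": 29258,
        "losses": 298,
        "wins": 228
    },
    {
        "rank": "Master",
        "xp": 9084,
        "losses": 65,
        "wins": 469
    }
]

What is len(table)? 6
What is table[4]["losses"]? 298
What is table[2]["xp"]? 92158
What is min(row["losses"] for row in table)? 44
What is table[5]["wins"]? 469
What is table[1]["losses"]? 126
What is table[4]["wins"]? 228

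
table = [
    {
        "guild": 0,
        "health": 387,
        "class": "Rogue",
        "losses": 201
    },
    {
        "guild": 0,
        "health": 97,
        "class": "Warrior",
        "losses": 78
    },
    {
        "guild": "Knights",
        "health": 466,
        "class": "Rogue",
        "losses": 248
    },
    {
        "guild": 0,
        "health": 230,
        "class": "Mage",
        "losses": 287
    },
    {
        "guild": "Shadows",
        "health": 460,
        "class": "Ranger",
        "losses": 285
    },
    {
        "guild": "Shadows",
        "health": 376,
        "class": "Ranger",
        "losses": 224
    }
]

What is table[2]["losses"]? 248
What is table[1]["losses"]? 78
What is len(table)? 6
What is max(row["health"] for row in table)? 466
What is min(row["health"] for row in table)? 97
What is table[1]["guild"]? 0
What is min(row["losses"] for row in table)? 78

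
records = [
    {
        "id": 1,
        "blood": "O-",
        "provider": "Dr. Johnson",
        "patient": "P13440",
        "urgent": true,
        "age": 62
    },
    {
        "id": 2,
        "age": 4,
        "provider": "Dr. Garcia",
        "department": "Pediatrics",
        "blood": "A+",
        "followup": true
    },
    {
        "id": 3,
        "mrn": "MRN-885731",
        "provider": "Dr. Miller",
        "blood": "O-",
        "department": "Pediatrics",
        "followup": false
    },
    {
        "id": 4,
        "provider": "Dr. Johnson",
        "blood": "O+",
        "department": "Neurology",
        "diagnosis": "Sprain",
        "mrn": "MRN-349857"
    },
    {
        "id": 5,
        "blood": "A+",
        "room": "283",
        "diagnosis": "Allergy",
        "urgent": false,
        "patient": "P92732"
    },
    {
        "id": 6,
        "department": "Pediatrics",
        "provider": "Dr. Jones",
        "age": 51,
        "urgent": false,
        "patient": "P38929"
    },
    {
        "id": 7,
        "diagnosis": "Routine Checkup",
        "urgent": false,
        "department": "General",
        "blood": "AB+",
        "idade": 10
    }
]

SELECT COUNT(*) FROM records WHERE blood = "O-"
2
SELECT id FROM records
[1, 2, 3, 4, 5, 6, 7]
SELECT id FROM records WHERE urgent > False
[1]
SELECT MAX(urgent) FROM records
True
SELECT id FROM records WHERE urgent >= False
[1, 5, 6, 7]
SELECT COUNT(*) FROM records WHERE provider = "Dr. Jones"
1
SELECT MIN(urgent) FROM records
False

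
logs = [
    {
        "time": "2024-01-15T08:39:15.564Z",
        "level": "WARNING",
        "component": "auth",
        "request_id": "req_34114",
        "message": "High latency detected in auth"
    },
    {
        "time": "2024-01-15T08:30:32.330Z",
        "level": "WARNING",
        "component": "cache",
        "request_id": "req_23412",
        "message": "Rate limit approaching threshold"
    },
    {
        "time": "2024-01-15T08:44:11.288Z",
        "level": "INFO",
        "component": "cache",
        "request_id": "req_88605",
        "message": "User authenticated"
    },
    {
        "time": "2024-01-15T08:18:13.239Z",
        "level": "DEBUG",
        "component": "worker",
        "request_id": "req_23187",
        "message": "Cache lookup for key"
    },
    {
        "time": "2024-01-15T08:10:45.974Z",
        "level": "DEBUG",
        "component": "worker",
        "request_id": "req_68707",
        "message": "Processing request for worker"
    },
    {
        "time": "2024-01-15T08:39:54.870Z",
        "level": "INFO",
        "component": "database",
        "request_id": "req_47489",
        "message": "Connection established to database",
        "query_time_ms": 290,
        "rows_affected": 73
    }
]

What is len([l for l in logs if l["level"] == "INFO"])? 2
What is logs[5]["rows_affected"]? 73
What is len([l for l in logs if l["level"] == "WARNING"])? 2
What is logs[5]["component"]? "database"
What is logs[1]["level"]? "WARNING"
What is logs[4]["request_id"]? "req_68707"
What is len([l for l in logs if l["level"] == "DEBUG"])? 2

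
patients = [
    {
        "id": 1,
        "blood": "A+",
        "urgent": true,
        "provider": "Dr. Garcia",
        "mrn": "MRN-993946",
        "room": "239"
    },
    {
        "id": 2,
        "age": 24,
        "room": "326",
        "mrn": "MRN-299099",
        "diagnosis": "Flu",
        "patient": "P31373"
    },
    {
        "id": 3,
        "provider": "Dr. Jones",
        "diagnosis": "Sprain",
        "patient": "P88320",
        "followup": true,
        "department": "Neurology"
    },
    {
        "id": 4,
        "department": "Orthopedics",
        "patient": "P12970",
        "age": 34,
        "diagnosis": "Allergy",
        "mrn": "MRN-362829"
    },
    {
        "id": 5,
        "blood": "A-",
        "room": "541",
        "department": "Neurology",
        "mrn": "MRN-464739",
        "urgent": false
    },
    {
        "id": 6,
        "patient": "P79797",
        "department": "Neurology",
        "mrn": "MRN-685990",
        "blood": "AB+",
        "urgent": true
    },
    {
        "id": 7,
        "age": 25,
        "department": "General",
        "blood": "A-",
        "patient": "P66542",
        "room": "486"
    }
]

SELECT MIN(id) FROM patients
1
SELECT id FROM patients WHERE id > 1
[2, 3, 4, 5, 6, 7]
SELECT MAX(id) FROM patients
7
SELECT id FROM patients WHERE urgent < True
[5]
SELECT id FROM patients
[1, 2, 3, 4, 5, 6, 7]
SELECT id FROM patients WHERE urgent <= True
[1, 5, 6]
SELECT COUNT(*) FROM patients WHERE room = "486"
1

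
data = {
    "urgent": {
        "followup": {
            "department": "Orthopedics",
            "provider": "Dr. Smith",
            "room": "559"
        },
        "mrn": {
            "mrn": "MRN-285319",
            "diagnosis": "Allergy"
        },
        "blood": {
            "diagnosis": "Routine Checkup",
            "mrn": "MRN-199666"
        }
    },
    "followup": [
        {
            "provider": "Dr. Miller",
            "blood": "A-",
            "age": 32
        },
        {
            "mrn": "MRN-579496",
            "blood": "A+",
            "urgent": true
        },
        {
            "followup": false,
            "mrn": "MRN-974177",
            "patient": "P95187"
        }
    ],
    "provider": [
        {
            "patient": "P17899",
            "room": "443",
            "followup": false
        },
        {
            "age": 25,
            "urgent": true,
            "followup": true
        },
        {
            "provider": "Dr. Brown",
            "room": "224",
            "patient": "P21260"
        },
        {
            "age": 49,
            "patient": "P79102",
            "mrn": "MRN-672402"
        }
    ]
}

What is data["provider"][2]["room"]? "224"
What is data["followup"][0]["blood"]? "A-"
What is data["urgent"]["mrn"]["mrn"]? "MRN-285319"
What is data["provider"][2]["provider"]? "Dr. Brown"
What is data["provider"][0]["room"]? "443"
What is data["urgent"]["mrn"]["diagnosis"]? "Allergy"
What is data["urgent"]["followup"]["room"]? "559"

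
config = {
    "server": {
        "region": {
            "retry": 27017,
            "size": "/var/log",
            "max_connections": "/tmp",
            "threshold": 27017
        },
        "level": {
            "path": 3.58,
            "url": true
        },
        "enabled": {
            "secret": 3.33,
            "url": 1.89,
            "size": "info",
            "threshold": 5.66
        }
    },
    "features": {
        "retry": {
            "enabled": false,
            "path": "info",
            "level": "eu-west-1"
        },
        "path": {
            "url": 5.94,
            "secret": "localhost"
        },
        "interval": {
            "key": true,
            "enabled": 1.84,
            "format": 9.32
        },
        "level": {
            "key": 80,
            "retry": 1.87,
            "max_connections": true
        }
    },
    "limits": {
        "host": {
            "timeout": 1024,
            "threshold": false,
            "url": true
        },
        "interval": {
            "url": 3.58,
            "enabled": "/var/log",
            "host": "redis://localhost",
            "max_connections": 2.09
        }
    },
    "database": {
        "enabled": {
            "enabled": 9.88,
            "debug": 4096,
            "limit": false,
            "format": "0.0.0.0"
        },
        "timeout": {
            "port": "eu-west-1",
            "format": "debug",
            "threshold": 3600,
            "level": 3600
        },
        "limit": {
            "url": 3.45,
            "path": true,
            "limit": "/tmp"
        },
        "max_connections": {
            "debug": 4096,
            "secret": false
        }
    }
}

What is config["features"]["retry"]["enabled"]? False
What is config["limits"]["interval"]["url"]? 3.58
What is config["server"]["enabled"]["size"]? "info"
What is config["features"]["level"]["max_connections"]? True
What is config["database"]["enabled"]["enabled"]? 9.88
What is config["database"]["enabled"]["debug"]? 4096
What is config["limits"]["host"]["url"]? True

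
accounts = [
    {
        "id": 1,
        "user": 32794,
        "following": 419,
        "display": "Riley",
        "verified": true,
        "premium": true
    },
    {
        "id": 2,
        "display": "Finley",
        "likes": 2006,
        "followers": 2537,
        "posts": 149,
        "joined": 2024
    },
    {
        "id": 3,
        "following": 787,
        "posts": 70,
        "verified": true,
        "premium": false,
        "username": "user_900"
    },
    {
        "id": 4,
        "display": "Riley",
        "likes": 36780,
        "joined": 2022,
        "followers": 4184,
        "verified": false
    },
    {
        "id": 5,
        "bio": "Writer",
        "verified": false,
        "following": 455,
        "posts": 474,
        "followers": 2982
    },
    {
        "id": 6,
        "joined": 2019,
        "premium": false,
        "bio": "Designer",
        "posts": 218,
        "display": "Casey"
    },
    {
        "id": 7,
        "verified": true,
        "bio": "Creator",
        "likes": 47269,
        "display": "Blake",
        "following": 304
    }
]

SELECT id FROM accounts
[1, 2, 3, 4, 5, 6, 7]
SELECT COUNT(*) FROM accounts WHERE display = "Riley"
2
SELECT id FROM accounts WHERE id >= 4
[4, 5, 6, 7]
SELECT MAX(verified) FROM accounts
True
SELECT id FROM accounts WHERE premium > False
[1]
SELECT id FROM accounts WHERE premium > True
[]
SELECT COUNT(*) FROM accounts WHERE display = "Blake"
1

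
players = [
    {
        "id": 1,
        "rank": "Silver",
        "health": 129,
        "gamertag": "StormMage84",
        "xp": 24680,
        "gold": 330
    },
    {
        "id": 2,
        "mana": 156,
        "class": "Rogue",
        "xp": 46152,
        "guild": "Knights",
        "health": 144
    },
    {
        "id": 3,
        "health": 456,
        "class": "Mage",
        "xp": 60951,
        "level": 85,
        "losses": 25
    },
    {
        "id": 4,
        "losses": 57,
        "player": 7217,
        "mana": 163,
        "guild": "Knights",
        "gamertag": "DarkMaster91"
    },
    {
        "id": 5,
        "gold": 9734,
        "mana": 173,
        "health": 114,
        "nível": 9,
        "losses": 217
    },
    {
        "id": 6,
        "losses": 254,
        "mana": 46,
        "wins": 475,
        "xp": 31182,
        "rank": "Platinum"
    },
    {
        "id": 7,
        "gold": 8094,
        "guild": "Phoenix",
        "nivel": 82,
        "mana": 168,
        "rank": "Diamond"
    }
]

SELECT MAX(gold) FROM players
9734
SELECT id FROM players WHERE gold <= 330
[1]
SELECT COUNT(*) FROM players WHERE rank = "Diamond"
1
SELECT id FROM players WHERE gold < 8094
[1]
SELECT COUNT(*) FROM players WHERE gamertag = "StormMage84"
1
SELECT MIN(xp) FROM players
24680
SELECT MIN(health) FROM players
114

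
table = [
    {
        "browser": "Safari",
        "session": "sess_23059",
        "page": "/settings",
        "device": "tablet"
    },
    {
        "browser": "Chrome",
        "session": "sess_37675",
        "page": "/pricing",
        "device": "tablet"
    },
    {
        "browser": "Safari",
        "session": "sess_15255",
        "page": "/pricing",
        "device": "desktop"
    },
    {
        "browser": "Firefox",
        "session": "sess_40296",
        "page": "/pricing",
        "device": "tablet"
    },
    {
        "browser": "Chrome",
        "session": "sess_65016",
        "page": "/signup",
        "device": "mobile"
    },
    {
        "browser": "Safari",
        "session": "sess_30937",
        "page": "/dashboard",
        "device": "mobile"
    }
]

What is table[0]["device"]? "tablet"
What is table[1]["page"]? "/pricing"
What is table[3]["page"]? "/pricing"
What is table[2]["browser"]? "Safari"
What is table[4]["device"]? "mobile"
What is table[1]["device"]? "tablet"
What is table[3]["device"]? "tablet"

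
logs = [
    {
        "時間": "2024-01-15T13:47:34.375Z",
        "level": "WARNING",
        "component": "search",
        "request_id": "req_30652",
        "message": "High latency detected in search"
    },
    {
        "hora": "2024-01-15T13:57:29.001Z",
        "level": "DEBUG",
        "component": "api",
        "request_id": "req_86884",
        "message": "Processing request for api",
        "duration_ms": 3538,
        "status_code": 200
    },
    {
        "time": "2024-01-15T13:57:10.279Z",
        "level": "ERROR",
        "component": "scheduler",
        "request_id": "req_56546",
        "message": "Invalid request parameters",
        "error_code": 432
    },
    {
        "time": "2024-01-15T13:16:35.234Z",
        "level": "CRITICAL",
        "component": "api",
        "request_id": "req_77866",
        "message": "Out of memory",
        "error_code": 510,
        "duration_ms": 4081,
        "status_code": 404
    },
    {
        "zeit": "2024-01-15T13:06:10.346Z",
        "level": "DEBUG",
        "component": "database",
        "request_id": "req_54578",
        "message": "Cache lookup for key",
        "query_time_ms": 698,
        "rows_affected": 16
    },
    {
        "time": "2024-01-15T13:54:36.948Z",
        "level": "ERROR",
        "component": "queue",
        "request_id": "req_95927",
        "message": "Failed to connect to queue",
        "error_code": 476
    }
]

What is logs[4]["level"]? "DEBUG"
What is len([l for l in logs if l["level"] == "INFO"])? 0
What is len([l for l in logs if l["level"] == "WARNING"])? 1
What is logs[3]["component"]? "api"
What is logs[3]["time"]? "2024-01-15T13:16:35.234Z"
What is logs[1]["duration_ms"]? 3538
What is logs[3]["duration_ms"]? 4081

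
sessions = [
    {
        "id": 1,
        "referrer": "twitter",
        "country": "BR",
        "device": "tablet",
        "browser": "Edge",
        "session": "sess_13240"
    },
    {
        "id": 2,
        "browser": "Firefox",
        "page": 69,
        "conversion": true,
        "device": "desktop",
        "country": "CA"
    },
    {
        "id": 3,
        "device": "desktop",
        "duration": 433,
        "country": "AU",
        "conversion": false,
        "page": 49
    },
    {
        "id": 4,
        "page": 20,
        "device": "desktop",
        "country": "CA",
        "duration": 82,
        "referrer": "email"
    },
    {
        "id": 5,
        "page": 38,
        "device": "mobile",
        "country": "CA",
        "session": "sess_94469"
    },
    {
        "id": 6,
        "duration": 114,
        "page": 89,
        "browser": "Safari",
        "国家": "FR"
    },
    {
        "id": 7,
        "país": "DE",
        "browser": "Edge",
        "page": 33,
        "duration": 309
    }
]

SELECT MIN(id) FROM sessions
1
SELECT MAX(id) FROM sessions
7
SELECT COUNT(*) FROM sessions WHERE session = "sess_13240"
1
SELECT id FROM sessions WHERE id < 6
[1, 2, 3, 4, 5]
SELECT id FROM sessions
[1, 2, 3, 4, 5, 6, 7]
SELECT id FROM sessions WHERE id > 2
[3, 4, 5, 6, 7]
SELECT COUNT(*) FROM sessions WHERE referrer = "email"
1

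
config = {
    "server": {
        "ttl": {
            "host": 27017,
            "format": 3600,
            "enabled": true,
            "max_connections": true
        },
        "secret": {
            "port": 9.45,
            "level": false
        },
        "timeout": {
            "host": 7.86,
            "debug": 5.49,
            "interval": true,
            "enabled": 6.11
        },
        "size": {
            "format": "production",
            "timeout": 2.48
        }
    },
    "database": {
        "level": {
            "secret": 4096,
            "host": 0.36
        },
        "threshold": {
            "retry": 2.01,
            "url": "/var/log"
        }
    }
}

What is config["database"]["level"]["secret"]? 4096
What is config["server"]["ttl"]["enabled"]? True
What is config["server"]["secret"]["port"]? 9.45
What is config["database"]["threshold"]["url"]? "/var/log"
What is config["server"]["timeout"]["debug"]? 5.49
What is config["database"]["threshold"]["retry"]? 2.01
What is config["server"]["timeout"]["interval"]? True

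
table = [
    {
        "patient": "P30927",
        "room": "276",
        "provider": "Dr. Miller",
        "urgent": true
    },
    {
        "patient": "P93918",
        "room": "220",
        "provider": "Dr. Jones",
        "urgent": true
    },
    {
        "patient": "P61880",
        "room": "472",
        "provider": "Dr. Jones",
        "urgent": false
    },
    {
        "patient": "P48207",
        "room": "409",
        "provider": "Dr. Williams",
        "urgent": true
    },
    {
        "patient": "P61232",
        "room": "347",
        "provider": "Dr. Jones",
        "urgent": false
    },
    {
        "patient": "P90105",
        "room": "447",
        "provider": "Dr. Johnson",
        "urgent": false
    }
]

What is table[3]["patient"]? "P48207"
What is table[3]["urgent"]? True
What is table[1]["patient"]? "P93918"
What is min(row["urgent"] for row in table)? False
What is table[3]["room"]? "409"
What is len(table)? 6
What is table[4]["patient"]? "P61232"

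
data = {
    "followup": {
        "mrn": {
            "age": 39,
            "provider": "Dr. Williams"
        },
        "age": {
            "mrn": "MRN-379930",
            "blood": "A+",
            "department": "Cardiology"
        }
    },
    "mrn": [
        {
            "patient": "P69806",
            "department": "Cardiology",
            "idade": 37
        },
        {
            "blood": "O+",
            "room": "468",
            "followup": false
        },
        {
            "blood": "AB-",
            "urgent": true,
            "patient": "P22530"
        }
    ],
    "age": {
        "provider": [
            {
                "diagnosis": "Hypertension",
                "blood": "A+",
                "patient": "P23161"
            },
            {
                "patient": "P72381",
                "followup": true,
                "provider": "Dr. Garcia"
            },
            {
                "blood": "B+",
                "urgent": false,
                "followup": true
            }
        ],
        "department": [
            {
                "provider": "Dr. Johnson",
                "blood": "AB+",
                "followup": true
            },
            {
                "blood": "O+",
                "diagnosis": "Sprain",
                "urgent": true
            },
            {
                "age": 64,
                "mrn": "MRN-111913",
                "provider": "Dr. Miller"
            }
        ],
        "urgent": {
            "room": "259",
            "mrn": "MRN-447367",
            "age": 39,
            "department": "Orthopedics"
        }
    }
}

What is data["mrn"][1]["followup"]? False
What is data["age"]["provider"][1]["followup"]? True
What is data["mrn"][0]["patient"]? "P69806"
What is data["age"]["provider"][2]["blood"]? "B+"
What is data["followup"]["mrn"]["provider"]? "Dr. Williams"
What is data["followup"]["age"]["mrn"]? "MRN-379930"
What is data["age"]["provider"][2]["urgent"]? False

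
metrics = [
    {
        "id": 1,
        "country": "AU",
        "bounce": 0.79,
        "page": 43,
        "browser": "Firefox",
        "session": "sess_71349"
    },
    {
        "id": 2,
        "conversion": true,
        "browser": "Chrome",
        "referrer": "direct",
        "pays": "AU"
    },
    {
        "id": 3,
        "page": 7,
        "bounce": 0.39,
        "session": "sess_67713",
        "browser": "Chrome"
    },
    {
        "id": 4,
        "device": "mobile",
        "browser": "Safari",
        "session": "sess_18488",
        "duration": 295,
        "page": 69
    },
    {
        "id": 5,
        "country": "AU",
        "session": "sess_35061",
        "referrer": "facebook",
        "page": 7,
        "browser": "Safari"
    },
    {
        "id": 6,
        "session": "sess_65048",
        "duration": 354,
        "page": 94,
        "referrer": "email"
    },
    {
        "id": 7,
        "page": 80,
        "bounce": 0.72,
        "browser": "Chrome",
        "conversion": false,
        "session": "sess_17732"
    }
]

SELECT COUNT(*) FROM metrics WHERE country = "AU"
2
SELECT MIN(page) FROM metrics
7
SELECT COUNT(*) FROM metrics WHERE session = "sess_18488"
1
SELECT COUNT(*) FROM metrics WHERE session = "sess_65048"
1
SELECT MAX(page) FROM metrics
94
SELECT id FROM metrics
[1, 2, 3, 4, 5, 6, 7]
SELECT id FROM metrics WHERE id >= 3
[3, 4, 5, 6, 7]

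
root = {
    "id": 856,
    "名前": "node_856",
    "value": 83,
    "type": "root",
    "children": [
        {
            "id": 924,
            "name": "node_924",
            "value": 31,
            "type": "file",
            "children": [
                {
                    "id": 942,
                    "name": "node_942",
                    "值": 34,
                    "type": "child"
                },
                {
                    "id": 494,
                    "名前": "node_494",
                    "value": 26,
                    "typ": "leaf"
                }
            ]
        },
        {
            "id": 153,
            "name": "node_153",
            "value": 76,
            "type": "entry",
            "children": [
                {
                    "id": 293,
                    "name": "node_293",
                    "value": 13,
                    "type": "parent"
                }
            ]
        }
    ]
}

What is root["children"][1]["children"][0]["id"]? 293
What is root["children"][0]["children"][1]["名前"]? "node_494"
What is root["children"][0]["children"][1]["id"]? 494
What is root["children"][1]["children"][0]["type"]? "parent"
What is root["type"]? "root"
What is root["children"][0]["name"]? "node_924"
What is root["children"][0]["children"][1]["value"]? 26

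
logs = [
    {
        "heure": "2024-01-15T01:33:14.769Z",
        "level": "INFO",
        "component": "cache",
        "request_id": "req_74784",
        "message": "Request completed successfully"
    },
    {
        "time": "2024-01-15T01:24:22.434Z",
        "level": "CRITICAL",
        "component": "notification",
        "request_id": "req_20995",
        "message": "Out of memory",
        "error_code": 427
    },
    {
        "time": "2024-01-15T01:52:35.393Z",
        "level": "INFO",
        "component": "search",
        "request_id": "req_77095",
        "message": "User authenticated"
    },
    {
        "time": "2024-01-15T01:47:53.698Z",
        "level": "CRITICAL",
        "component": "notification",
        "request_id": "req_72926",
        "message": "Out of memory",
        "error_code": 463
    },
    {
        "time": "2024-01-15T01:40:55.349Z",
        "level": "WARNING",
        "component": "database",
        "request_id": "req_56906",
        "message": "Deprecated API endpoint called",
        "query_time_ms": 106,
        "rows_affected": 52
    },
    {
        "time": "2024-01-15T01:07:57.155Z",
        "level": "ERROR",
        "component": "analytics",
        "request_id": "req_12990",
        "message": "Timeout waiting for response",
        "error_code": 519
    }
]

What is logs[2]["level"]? "INFO"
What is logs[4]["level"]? "WARNING"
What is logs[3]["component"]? "notification"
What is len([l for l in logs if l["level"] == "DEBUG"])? 0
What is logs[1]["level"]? "CRITICAL"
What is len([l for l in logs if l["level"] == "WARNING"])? 1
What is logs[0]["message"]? "Request completed successfully"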